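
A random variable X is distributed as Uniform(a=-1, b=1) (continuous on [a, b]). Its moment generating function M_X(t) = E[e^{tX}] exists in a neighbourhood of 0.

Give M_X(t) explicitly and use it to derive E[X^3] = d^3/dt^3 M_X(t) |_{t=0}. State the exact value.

M_X(t) = (e^(t) - e^(-t))/(2*t)
D^3[M](t) = (t^3*e^(2*t) + t^3 - 3*t^2*e^(2*t) + 3*t^2 + 6*t*e^(2*t) + 6*t - 6*e^(2*t) + 6)*e^(-t)/(2*t^4)

E[X^3] = D^3[M](0) = 0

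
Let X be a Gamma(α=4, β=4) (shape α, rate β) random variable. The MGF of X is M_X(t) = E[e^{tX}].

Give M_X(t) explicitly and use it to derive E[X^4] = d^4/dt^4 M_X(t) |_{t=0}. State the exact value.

E[X^4] = M′′′′(0) = 105/32

M_X(t) = 256/(4 - t)^4
M′(t) = -1024/(t^5 - 20*t^4 + 160*t^3 - 640*t^2 + 1280*t - 1024)
M′′(t) = 5120/(t^6 - 24*t^5 + 240*t^4 - 1280*t^3 + 3840*t^2 - 6144*t + 4096)
M′′′(t) = -30720/(t^7 - 28*t^6 + 336*t^5 - 2240*t^4 + 8960*t^3 - 21504*t^2 + 28672*t - 16384)
M′′′′(t) = 215040/(t^8 - 32*t^7 + 448*t^6 - 3584*t^5 + 17920*t^4 - 57344*t^3 + 114688*t^2 - 131072*t + 65536)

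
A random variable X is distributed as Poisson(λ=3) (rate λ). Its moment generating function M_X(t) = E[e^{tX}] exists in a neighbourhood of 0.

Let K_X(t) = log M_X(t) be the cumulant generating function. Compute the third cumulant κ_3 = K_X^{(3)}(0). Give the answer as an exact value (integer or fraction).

κ_3 = K′′′(0) = 3

M_X(t) = e^(3*e^(t) - 3)
K_X(t) = log M_X(t) = 3*e^(t) - 3
K′(t) = 3*e^(t)
K′′(t) = 3*e^(t)
K′′′(t) = 3*e^(t)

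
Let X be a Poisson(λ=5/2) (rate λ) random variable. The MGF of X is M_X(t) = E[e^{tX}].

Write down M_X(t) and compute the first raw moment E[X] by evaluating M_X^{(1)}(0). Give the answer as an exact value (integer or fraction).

M_X(t) = e^(5*e^(t)/2 - 5/2)
M′(t) = 5*e^(-5/2)*e^(t)*e^(5*e^(t)/2)/2

E[X] = M′(0) = 5/2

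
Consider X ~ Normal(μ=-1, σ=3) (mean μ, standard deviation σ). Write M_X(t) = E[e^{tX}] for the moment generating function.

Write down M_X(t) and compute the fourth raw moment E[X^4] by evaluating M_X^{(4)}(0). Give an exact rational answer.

E[X^4] = d^4M/dt^4 |_{t=0} = 298

M_X(t) = e^(9*t^2/2 - t)
dM/dt = 9*t*e^(-t)*e^(9*t^2/2) - e^(-t)*e^(9*t^2/2)
d^2M/dt^2 = (81*t^2*e^(9*t^2/2) - 18*t*e^(9*t^2/2) + 10*e^(9*t^2/2))*e^(-t)
d^3M/dt^3 = (729*t^3*e^(9*t^2/2) - 243*t^2*e^(9*t^2/2) + 270*t*e^(9*t^2/2) - 28*e^(9*t^2/2))*e^(-t)
d^4M/dt^4 = (6561*t^4*e^(9*t^2/2) - 2916*t^3*e^(9*t^2/2) + 4860*t^2*e^(9*t^2/2) - 1008*t*e^(9*t^2/2) + 298*e^(9*t^2/2))*e^(-t)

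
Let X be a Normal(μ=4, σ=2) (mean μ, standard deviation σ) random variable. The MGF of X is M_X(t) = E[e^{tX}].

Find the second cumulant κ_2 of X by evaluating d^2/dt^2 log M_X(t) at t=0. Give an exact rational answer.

M_X(t) = e^(2*t^2 + 4*t)
K_X(t) = log M_X(t) = 2*t^2 + 4*t
K′(t) = 4*t + 4
K′′(t) = 4

κ_2 = K′′(0) = 4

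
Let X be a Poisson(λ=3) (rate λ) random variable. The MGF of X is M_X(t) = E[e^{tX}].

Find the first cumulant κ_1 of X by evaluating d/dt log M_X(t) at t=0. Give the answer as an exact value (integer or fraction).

κ_1 = dK/dt |_{t=0} = 3

M_X(t) = e^(3*e^(t) - 3)
K_X(t) = log M_X(t) = 3*e^(t) - 3
dK/dt = 3*e^(t)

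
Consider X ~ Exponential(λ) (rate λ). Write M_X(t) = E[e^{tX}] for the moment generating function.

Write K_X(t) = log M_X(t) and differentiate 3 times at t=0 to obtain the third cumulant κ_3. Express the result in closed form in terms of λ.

M_X(t) = λ/(λ - t)
K_X(t) = log M_X(t) = log(λ) - log(λ - t)
D^3[K](t) = -2/(-λ^3 + 3*λ^2*t - 3*λ*t^2 + t^3)

κ_3 = D^3[K](0) = 2/λ^3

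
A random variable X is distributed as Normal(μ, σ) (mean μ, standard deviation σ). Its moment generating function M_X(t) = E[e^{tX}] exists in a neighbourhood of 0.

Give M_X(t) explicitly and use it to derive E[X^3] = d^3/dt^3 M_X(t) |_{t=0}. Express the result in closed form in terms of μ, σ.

M_X(t) = e^(μ*t + σ^2*t^2/2)

E[X^3] = M^(3)(0) = μ*(μ^2 + 3*σ^2)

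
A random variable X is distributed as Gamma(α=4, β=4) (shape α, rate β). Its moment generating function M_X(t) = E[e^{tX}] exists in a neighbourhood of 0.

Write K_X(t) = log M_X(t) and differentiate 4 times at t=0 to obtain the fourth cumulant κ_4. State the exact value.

M_X(t) = 256/(4 - t)^4
K_X(t) = log M_X(t) = -4*log(4 - t) + 8*log(2)
K′(t) = -4/(t - 4)
K′′(t) = 4/(t^2 - 8*t + 16)
K′′′(t) = -8/(t^3 - 12*t^2 + 48*t - 64)
K′′′′(t) = 24/(t^4 - 16*t^3 + 96*t^2 - 256*t + 256)

κ_4 = K′′′′(0) = 3/32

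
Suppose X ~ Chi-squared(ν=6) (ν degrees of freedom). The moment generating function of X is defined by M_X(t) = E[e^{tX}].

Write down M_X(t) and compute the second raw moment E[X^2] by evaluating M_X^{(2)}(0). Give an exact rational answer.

M_X(t) = (1 - 2*t)^(-3)
M′(t) = 6/(16*t^4 - 32*t^3 + 24*t^2 - 8*t + 1)
M′′(t) = -48/(32*t^5 - 80*t^4 + 80*t^3 - 40*t^2 + 10*t - 1)

E[X^2] = M′′(0) = 48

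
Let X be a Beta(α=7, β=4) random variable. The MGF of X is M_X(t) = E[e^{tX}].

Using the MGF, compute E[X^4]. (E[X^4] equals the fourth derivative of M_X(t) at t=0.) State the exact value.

E[X^4] = D^4[M](0) = 30/143

M_X(t) = ₁F₁(7; 11; t)
D^4[M](t) = 30*₁F₁(11; 15; t)/143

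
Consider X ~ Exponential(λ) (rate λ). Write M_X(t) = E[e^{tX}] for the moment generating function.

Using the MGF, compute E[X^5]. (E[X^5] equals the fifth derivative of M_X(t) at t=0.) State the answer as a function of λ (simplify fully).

E[X^5] = d^5M/dt^5 |_{t=0} = 120/λ^5

M_X(t) = λ/(λ - t)
dM/dt = λ/(λ^2 - 2*λ*t + t^2)
d^2M/dt^2 = -2*λ/(-λ^3 + 3*λ^2*t - 3*λ*t^2 + t^3)
d^3M/dt^3 = 6*λ/(λ^4 - 4*λ^3*t + 6*λ^2*t^2 - 4*λ*t^3 + t^4)
d^4M/dt^4 = -24*λ/(-λ^5 + 5*λ^4*t - 10*λ^3*t^2 + 10*λ^2*t^3 - 5*λ*t^4 + t^5)
d^5M/dt^5 = 120*λ/(λ^6 - 6*λ^5*t + 15*λ^4*t^2 - 20*λ^3*t^3 + 15*λ^2*t^4 - 6*λ*t^5 + t^6)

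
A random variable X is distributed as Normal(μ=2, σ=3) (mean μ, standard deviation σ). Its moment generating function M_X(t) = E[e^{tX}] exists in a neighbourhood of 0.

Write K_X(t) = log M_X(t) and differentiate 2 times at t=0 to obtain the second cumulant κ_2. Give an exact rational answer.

M_X(t) = e^(9*t^2/2 + 2*t)
K_X(t) = log M_X(t) = 9*t^2/2 + 2*t
dK/dt = 9*t + 2
d^2K/dt^2 = 9

κ_2 = d^2K/dt^2 |_{t=0} = 9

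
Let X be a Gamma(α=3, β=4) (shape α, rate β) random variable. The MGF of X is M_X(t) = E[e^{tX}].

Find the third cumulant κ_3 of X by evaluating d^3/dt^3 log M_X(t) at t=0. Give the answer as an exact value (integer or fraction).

κ_3 = d^3K/dt^3 |_{t=0} = 3/32

M_X(t) = 64/(4 - t)^3
K_X(t) = log M_X(t) = -3*log(4 - t) + 6*log(2)
dK/dt = -3/(t - 4)
d^2K/dt^2 = 3/(t^2 - 8*t + 16)
d^3K/dt^3 = -6/(t^3 - 12*t^2 + 48*t - 64)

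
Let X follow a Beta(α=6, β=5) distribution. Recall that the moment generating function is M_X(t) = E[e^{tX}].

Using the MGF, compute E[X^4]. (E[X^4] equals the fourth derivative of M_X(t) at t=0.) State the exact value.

M_X(t) = ₁F₁(6; 11; t)
D^4[M](t) = 18*₁F₁(10; 15; t)/143

E[X^4] = D^4[M](0) = 18/143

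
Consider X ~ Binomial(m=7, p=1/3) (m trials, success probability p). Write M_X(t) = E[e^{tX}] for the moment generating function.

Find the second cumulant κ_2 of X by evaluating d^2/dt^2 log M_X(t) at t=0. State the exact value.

M_X(t) = (e^(t)/3 + 2/3)^7
K_X(t) = log M_X(t) = 7*log(e^(t)/3 + 2/3)
K^(2)(t) = 14*e^(t)/(e^(2*t) + 4*e^(t) + 4)

κ_2 = K^(2)(0) = 14/9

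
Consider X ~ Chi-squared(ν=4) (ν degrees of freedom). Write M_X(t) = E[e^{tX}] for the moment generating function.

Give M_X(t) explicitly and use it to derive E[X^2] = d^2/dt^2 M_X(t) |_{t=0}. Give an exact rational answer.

M_X(t) = (1 - 2*t)^(-2)
dM/dt = -4/(8*t^3 - 12*t^2 + 6*t - 1)
d^2M/dt^2 = 24/(16*t^4 - 32*t^3 + 24*t^2 - 8*t + 1)

E[X^2] = d^2M/dt^2 |_{t=0} = 24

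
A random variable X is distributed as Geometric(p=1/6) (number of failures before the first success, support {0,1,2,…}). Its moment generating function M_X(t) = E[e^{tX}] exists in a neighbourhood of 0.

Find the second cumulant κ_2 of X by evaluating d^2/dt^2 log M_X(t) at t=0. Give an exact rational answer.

κ_2 = K′′(0) = 30

M_X(t) = 1/(6*(1 - 5*e^(t)/6))
K_X(t) = log M_X(t) = -log(1 - 5*e^(t)/6) - log(6)
K′(t) = -5*e^(t)/(5*e^(t) - 6)
K′′(t) = 30*e^(t)/(25*e^(2*t) - 60*e^(t) + 36)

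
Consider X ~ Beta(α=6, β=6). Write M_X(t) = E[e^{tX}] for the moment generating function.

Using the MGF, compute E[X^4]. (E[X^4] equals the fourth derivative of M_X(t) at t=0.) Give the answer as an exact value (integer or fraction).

M_X(t) = ₁F₁(6; 12; t)
M′(t) = ₁F₁(7; 13; t)/2
M′′(t) = 7*₁F₁(8; 14; t)/26
M′′′(t) = 2*₁F₁(9; 15; t)/13
M′′′′(t) = 6*₁F₁(10; 16; t)/65

E[X^4] = M′′′′(0) = 6/65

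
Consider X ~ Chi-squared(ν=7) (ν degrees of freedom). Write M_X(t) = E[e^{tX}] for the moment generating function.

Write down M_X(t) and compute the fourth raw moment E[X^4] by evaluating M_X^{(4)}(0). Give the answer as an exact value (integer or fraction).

E[X^4] = M^(4)(0) = 9009

M_X(t) = (1 - 2*t)^(-7/2)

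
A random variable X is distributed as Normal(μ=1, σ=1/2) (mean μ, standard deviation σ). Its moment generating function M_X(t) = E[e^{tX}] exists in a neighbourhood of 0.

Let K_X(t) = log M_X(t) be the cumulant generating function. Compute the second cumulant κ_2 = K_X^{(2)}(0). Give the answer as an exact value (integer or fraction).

M_X(t) = e^(t^2/8 + t)
K_X(t) = log M_X(t) = t^2/8 + t
D^2[K](t) = 1/4

κ_2 = D^2[K](0) = 1/4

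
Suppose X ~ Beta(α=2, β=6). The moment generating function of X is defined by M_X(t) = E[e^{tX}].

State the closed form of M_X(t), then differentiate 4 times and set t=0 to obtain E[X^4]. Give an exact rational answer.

E[X^4] = M^(4)(0) = 1/66

M_X(t) = ₁F₁(2; 8; t)
M^(4)(t) = ₁F₁(6; 12; t)/66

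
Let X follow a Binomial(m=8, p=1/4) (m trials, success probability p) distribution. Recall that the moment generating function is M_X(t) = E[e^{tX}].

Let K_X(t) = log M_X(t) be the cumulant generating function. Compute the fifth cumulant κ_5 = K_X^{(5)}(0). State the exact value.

M_X(t) = (e^(t)/4 + 3/4)^8
K_X(t) = log M_X(t) = 8*log(e^(t)/4 + 3/4)
D^5[K](t) = (-24*e^(4*t) + 792*e^(3*t) - 2376*e^(2*t) + 648*e^(t))/(e^(5*t) + 15*e^(4*t) + 90*e^(3*t) + 270*e^(2*t) + 405*e^(t) + 243)

κ_5 = D^5[K](0) = -15/16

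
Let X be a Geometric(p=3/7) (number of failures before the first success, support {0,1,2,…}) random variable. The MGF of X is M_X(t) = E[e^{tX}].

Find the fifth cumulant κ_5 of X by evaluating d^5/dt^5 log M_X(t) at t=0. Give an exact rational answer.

κ_5 = K^(5)(0) = 35420/81

M_X(t) = 3/(7*(1 - 4*e^(t)/7))
K_X(t) = log M_X(t) = -log(1 - 4*e^(t)/7) - log(7) + log(3)
K^(5)(t) = (-1792*e^(4*t) - 34496*e^(3*t) - 60368*e^(2*t) - 9604*e^(t))/(1024*e^(5*t) - 8960*e^(4*t) + 31360*e^(3*t) - 54880*e^(2*t) + 48020*e^(t) - 16807)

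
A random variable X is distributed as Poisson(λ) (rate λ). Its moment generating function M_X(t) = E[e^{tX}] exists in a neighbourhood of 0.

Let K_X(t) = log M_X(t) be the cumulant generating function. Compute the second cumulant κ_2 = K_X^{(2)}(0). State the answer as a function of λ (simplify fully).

M_X(t) = e^(λ*(e^(t) - 1))
K_X(t) = log M_X(t) = λ*(e^(t) - 1)
D^2[K](t) = λ*e^(t)

κ_2 = D^2[K](0) = λ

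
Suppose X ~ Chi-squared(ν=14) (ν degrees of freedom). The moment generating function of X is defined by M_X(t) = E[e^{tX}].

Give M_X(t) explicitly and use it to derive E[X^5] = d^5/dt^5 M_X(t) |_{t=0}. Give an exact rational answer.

E[X^5] = D^5[M](0) = 1774080

M_X(t) = (1 - 2*t)^(-7)
D^5[M](t) = 1774080/(4096*t^12 - 24576*t^11 + 67584*t^10 - 112640*t^9 + 126720*t^8 - 101376*t^7 + 59136*t^6 - 25344*t^5 + 7920*t^4 - 1760*t^3 + 264*t^2 - 24*t + 1)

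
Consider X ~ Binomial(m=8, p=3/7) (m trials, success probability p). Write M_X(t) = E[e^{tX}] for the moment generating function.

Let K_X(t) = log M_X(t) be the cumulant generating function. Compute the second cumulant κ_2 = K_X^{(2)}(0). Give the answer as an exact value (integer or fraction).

κ_2 = K^(2)(0) = 96/49

M_X(t) = (3*e^(t)/7 + 4/7)^8
K_X(t) = log M_X(t) = 8*log(3*e^(t)/7 + 4/7)
K^(2)(t) = 96*e^(t)/(9*e^(2*t) + 24*e^(t) + 16)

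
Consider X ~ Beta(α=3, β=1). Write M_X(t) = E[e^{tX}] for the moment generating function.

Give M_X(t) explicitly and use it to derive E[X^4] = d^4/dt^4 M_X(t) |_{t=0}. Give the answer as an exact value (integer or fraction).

E[X^4] = D^4[M](0) = 3/7

M_X(t) = ₁F₁(3; 4; t)
D^4[M](t) = 3*₁F₁(7; 8; t)/7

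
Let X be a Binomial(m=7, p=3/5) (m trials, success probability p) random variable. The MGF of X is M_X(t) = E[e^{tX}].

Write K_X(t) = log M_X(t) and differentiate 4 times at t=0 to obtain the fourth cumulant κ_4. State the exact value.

κ_4 = D^4[K](0) = -462/625

M_X(t) = (3*e^(t)/5 + 2/5)^7
K_X(t) = log M_X(t) = 7*log(3*e^(t)/5 + 2/5)
D^4[K](t) = (378*e^(3*t) - 1008*e^(2*t) + 168*e^(t))/(81*e^(4*t) + 216*e^(3*t) + 216*e^(2*t) + 96*e^(t) + 16)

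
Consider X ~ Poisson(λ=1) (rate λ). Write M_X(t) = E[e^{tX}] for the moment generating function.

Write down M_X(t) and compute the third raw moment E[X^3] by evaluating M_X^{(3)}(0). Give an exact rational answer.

M_X(t) = e^(e^(t) - 1)
M′(t) = e^(-1)*e^(t)*e^(e^(t))
M′′(t) = (e^(2*t)*e^(e^(t)) + e^(t)*e^(e^(t)))*e^(-1)
M′′′(t) = (e^(3*t)*e^(e^(t)) + 3*e^(2*t)*e^(e^(t)) + e^(t)*e^(e^(t)))*e^(-1)

E[X^3] = M′′′(0) = 5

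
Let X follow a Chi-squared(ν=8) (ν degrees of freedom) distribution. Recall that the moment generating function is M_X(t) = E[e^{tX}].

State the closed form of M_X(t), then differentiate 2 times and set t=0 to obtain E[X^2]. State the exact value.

M_X(t) = (1 - 2*t)^(-4)
dM/dt = -8/(32*t^5 - 80*t^4 + 80*t^3 - 40*t^2 + 10*t - 1)
d^2M/dt^2 = 80/(64*t^6 - 192*t^5 + 240*t^4 - 160*t^3 + 60*t^2 - 12*t + 1)

E[X^2] = d^2M/dt^2 |_{t=0} = 80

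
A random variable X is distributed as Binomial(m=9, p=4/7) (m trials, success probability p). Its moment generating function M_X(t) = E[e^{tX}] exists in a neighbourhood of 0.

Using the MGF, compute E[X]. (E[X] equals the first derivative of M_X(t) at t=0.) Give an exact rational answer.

E[X] = M^(1)(0) = 36/7

M_X(t) = (4*e^(t)/7 + 3/7)^9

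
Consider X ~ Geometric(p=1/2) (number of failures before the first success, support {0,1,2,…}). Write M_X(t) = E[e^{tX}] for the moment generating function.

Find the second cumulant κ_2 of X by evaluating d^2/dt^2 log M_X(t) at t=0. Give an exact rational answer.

κ_2 = d^2K/dt^2 |_{t=0} = 2

M_X(t) = 1/(2*(1 - e^(t)/2))
K_X(t) = log M_X(t) = -log(1 - e^(t)/2) - log(2)
dK/dt = -e^(t)/(e^(t) - 2)
d^2K/dt^2 = 2*e^(t)/(e^(2*t) - 4*e^(t) + 4)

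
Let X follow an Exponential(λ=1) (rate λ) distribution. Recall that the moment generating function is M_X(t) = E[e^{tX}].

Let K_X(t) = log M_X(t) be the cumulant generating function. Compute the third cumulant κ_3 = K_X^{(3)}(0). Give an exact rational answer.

κ_3 = d^3K/dt^3 |_{t=0} = 2

M_X(t) = 1/(1 - t)
K_X(t) = log M_X(t) = -log(1 - t)
dK/dt = -1/(t - 1)
d^2K/dt^2 = 1/(t^2 - 2*t + 1)
d^3K/dt^3 = -2/(t^3 - 3*t^2 + 3*t - 1)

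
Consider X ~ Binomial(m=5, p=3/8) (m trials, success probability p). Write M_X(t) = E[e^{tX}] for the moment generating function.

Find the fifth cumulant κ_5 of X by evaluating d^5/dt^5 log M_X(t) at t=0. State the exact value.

M_X(t) = (3*e^(t)/8 + 5/8)^5
K_X(t) = log M_X(t) = 5*log(3*e^(t)/8 + 5/8)
D^5[K](t) = (-2025*e^(4*t) + 37125*e^(3*t) - 61875*e^(2*t) + 9375*e^(t))/(243*e^(5*t) + 2025*e^(4*t) + 6750*e^(3*t) + 11250*e^(2*t) + 9375*e^(t) + 3125)

κ_5 = D^5[K](0) = -2175/4096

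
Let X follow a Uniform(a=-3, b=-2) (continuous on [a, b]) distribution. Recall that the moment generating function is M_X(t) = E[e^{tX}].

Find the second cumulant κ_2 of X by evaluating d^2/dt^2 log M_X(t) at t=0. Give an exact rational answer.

κ_2 = d^2K/dt^2 |_{t=0} = 1/12

M_X(t) = (e^(-2*t) - e^(-3*t))/t
K_X(t) = log M_X(t) = -log(t) + log(e^(-2*t) - e^(-3*t))
dK/dt = (-2*t*e^(t) + 3*t - e^(t) + 1)/(t*e^(t) - t)
d^2K/dt^2 = (-t^2*e^(t) + e^(2*t) - 2*e^(t) + 1)/(t^2*e^(2*t) - 2*t^2*e^(t) + t^2)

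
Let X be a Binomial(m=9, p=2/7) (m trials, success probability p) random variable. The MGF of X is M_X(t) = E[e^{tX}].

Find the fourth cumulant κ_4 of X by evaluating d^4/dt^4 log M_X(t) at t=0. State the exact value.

κ_4 = K^(4)(0) = -990/2401

M_X(t) = (2*e^(t)/7 + 5/7)^9
K_X(t) = log M_X(t) = 9*log(2*e^(t)/7 + 5/7)
K^(4)(t) = (360*e^(3*t) - 3600*e^(2*t) + 2250*e^(t))/(16*e^(4*t) + 160*e^(3*t) + 600*e^(2*t) + 1000*e^(t) + 625)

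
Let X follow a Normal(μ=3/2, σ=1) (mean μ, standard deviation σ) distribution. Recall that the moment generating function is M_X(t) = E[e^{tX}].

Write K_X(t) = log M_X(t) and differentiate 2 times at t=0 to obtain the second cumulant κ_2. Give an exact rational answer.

M_X(t) = e^(t^2/2 + 3*t/2)
K_X(t) = log M_X(t) = t^2/2 + 3*t/2
D^2[K](t) = 1

κ_2 = D^2[K](0) = 1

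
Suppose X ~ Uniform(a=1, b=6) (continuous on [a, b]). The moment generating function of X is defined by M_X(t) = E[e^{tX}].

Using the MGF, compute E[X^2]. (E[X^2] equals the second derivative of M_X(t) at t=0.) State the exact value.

E[X^2] = D^2[M](0) = 43/3

M_X(t) = (e^(6*t) - e^(t))/(5*t)
D^2[M](t) = (36*t^2*e^(6*t) - t^2*e^(t) - 12*t*e^(6*t) + 2*t*e^(t) + 2*e^(6*t) - 2*e^(t))/(5*t^3)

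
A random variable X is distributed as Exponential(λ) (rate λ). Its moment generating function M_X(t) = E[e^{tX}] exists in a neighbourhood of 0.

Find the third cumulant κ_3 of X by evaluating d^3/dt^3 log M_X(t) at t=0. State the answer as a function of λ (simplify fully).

κ_3 = D^3[K](0) = 2/λ^3

M_X(t) = λ/(λ - t)
K_X(t) = log M_X(t) = log(λ) - log(λ - t)
D^3[K](t) = -2/(-λ^3 + 3*λ^2*t - 3*λ*t^2 + t^3)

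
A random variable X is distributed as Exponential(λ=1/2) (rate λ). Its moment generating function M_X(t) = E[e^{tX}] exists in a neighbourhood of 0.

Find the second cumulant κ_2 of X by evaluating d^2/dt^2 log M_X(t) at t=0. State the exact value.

M_X(t) = 1/(2*(1/2 - t))
K_X(t) = log M_X(t) = -log(1/2 - t) - log(2)
dK/dt = -2/(2*t - 1)
d^2K/dt^2 = 4/(4*t^2 - 4*t + 1)

κ_2 = d^2K/dt^2 |_{t=0} = 4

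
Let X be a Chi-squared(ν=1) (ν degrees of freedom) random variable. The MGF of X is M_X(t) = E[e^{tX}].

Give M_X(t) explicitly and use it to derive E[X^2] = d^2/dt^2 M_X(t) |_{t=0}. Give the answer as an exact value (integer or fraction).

M_X(t) = 1/√(1 - 2*t)
M′(t) = -1/(2*t*√(1 - 2*t) - √(1 - 2*t))
M′′(t) = 3/(4*t^2*√(1 - 2*t) - 4*t*√(1 - 2*t) + √(1 - 2*t))

E[X^2] = M′′(0) = 3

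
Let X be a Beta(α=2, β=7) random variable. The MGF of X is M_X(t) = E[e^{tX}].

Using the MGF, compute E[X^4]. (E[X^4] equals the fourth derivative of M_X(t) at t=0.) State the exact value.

E[X^4] = D^4[M](0) = 1/99

M_X(t) = ₁F₁(2; 9; t)
D^4[M](t) = ₁F₁(6; 13; t)/99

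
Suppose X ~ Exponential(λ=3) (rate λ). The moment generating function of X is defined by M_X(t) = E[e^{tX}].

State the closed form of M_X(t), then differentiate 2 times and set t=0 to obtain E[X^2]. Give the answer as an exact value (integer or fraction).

E[X^2] = d^2M/dt^2 |_{t=0} = 2/9

M_X(t) = 3/(3 - t)
dM/dt = 3/(t^2 - 6*t + 9)
d^2M/dt^2 = -6/(t^3 - 9*t^2 + 27*t - 27)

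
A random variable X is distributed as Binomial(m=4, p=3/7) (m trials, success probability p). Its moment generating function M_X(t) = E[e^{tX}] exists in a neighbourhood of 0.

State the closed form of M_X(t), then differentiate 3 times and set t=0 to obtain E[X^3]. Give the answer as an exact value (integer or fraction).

M_X(t) = (3*e^(t)/7 + 4/7)^4
dM/dt = 324*e^(4*t)/2401 + 1296*e^(3*t)/2401 + 1728*e^(2*t)/2401 + 768*e^(t)/2401
d^2M/dt^2 = 1296*e^(4*t)/2401 + 3888*e^(3*t)/2401 + 3456*e^(2*t)/2401 + 768*e^(t)/2401
d^3M/dt^3 = 5184*e^(4*t)/2401 + 11664*e^(3*t)/2401 + 6912*e^(2*t)/2401 + 768*e^(t)/2401

E[X^3] = d^3M/dt^3 |_{t=0} = 3504/343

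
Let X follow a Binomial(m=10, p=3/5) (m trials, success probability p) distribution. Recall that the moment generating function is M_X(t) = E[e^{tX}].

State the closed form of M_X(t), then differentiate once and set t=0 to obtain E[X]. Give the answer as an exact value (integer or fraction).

E[X] = M′(0) = 6

M_X(t) = (3*e^(t)/5 + 2/5)^10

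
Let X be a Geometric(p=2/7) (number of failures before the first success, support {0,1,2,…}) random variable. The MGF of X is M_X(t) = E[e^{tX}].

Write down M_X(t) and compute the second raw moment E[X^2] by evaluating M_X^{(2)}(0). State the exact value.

E[X^2] = d^2M/dt^2 |_{t=0} = 15

M_X(t) = 2/(7*(1 - 5*e^(t)/7))
dM/dt = 10*e^(t)/(25*e^(2*t) - 70*e^(t) + 49)
d^2M/dt^2 = (-50*e^(2*t) - 70*e^(t))/(125*e^(3*t) - 525*e^(2*t) + 735*e^(t) - 343)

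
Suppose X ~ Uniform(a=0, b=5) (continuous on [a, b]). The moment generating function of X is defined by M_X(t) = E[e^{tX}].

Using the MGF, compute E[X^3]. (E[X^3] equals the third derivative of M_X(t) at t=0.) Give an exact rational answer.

E[X^3] = D^3[M](0) = 125/4

M_X(t) = (e^(5*t) - 1)/(5*t)
D^3[M](t) = (125*t^3*e^(5*t) - 75*t^2*e^(5*t) + 30*t*e^(5*t) - 6*e^(5*t) + 6)/(5*t^4)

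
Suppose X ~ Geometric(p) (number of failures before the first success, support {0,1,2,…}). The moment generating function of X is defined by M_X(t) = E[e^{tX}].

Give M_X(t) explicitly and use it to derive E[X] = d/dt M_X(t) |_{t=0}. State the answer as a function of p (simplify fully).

M_X(t) = p/(-(1 - p)*e^(t) + 1)
D[M](t) = (-p^2*e^(t) + p*e^(t))/(p^2*e^(2*t) - 2*p*e^(2*t) + 2*p*e^(t) + e^(2*t) - 2*e^(t) + 1)

E[X] = D[M](0) = (1 - p)/p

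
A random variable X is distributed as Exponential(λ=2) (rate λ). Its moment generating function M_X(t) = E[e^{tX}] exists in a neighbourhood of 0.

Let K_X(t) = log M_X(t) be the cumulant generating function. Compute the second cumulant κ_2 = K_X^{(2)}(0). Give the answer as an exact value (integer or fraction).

M_X(t) = 2/(2 - t)
K_X(t) = log M_X(t) = -log(2 - t) + log(2)
K^(2)(t) = 1/(t^2 - 4*t + 4)

κ_2 = K^(2)(0) = 1/4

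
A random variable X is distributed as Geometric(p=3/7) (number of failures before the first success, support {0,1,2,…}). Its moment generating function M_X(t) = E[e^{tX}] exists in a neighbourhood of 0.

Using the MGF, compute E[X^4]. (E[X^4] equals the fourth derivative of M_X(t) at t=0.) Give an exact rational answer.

E[X^4] = D^4[M](0) = 5060/27

M_X(t) = 3/(7*(1 - 4*e^(t)/7))
D^4[M](t) = (-768*e^(4*t) - 14784*e^(3*t) - 25872*e^(2*t) - 4116*e^(t))/(1024*e^(5*t) - 8960*e^(4*t) + 31360*e^(3*t) - 54880*e^(2*t) + 48020*e^(t) - 16807)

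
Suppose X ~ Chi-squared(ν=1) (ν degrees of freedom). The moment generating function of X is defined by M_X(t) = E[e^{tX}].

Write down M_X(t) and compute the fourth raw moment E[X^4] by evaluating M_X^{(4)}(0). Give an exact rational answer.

M_X(t) = 1/√(1 - 2*t)
M′(t) = -1/(2*t*√(1 - 2*t) - √(1 - 2*t))
M′′(t) = 3/(4*t^2*√(1 - 2*t) - 4*t*√(1 - 2*t) + √(1 - 2*t))
M′′′(t) = -15/(8*t^3*√(1 - 2*t) - 12*t^2*√(1 - 2*t) + 6*t*√(1 - 2*t) - √(1 - 2*t))
M′′′′(t) = 105/(16*t^4*√(1 - 2*t) - 32*t^3*√(1 - 2*t) + 24*t^2*√(1 - 2*t) - 8*t*√(1 - 2*t) + √(1 - 2*t))

E[X^4] = M′′′′(0) = 105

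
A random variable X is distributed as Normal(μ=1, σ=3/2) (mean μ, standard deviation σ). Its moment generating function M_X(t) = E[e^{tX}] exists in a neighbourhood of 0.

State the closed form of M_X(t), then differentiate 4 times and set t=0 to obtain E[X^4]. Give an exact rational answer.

E[X^4] = D^4[M](0) = 475/16

M_X(t) = e^(9*t^2/8 + t)
D^4[M](t) = 6561*t^4*e^(t)*e^(9*t^2/8)/256 + 729*t^3*e^(t)*e^(9*t^2/8)/16 + 3159*t^2*e^(t)*e^(9*t^2/8)/32 + 279*t*e^(t)*e^(9*t^2/8)/4 + 475*e^(t)*e^(9*t^2/8)/16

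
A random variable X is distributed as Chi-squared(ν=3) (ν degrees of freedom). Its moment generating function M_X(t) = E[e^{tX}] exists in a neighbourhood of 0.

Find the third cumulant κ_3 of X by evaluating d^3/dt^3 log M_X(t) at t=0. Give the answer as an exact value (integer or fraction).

M_X(t) = (1 - 2*t)^(-3/2)
K_X(t) = log M_X(t) = -3*log(1 - 2*t)/2
K′(t) = -3/(2*t - 1)
K′′(t) = 6/(4*t^2 - 4*t + 1)
K′′′(t) = -24/(8*t^3 - 12*t^2 + 6*t - 1)

κ_3 = K′′′(0) = 24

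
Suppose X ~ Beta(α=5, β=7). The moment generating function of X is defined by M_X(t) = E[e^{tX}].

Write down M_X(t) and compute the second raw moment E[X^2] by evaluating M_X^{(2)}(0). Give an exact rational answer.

M_X(t) = ₁F₁(5; 12; t)
D^2[M](t) = 5*₁F₁(7; 14; t)/26

E[X^2] = D^2[M](0) = 5/26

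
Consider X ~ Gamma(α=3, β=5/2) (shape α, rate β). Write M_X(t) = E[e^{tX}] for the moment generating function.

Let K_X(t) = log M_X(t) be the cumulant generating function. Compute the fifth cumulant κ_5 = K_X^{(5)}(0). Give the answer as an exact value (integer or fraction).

κ_5 = K′′′′′(0) = 2304/3125

M_X(t) = 125/(8*(5/2 - t)^3)
K_X(t) = log M_X(t) = -3*log(5/2 - t) - 3*log(2) + 3*log(5)
K′(t) = -6/(2*t - 5)
K′′(t) = 12/(4*t^2 - 20*t + 25)
K′′′(t) = -48/(8*t^3 - 60*t^2 + 150*t - 125)
K′′′′(t) = 288/(16*t^4 - 160*t^3 + 600*t^2 - 1000*t + 625)
K′′′′′(t) = -2304/(32*t^5 - 400*t^4 + 2000*t^3 - 5000*t^2 + 6250*t - 3125)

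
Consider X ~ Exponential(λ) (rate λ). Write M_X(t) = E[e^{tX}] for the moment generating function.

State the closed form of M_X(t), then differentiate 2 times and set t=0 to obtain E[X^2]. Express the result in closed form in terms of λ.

M_X(t) = λ/(λ - t)
M^(2)(t) = -2*λ/(-λ^3 + 3*λ^2*t - 3*λ*t^2 + t^3)

E[X^2] = M^(2)(0) = 2/λ^2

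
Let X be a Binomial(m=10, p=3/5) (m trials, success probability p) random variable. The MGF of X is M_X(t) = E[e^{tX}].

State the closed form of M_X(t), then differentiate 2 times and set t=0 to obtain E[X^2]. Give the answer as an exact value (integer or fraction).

E[X^2] = D^2[M](0) = 192/5

M_X(t) = (3*e^(t)/5 + 2/5)^10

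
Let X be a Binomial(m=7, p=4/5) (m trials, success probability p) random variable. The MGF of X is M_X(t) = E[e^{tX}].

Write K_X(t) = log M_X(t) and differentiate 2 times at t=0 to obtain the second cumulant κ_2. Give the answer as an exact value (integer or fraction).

M_X(t) = (4*e^(t)/5 + 1/5)^7
K_X(t) = log M_X(t) = 7*log(4*e^(t)/5 + 1/5)
dK/dt = 28*e^(t)/(4*e^(t) + 1)
d^2K/dt^2 = 28*e^(t)/(16*e^(2*t) + 8*e^(t) + 1)

κ_2 = d^2K/dt^2 |_{t=0} = 28/25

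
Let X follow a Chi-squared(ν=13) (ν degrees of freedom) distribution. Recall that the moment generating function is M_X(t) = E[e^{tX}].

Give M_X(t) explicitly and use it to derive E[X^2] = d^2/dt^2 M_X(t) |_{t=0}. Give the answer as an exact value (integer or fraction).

E[X^2] = d^2M/dt^2 |_{t=0} = 195

M_X(t) = (1 - 2*t)^(-13/2)
dM/dt = -13/(128*t^7*√(1 - 2*t) - 448*t^6*√(1 - 2*t) + 672*t^5*√(1 - 2*t) - 560*t^4*√(1 - 2*t) + 280*t^3*√(1 - 2*t) - 84*t^2*√(1 - 2*t) + 14*t*√(1 - 2*t) - √(1 - 2*t))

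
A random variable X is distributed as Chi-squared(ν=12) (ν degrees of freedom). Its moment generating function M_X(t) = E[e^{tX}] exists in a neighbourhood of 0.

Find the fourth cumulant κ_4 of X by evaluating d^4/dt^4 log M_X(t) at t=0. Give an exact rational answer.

M_X(t) = (1 - 2*t)^(-6)
K_X(t) = log M_X(t) = -6*log(1 - 2*t)
dK/dt = -12/(2*t - 1)
d^2K/dt^2 = 24/(4*t^2 - 4*t + 1)
d^3K/dt^3 = -96/(8*t^3 - 12*t^2 + 6*t - 1)
d^4K/dt^4 = 576/(16*t^4 - 32*t^3 + 24*t^2 - 8*t + 1)

κ_4 = d^4K/dt^4 |_{t=0} = 576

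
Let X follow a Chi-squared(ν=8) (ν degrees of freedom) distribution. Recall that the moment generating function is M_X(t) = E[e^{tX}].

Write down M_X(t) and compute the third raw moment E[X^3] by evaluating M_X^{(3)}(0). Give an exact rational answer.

M_X(t) = (1 - 2*t)^(-4)
D^3[M](t) = -960/(128*t^7 - 448*t^6 + 672*t^5 - 560*t^4 + 280*t^3 - 84*t^2 + 14*t - 1)

E[X^3] = D^3[M](0) = 960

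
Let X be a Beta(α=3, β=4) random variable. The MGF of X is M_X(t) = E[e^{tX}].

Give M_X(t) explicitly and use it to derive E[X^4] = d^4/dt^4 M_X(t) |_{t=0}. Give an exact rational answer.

M_X(t) = ₁F₁(3; 7; t)
M′(t) = 3*₁F₁(4; 8; t)/7
M′′(t) = 3*₁F₁(5; 9; t)/14
M′′′(t) = 5*₁F₁(6; 10; t)/42
M′′′′(t) = ₁F₁(7; 11; t)/14

E[X^4] = M′′′′(0) = 1/14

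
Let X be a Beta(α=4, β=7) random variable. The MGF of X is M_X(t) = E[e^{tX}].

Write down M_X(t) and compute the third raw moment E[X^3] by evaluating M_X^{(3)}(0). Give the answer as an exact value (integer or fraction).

M_X(t) = ₁F₁(4; 11; t)
M′(t) = 4*₁F₁(5; 12; t)/11
M′′(t) = 5*₁F₁(6; 13; t)/33
M′′′(t) = 10*₁F₁(7; 14; t)/143

E[X^3] = M′′′(0) = 10/143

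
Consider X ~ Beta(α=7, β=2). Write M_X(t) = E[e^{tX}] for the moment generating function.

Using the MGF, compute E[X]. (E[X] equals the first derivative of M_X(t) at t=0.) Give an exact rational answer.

M_X(t) = ₁F₁(7; 9; t)
D[M](t) = 7*₁F₁(8; 10; t)/9

E[X] = D[M](0) = 7/9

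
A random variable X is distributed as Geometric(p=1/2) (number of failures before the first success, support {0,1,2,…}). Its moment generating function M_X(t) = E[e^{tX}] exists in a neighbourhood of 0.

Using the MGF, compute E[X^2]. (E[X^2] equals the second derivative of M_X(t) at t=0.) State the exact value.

M_X(t) = 1/(2*(1 - e^(t)/2))
D^2[M](t) = (-e^(2*t) - 2*e^(t))/(e^(3*t) - 6*e^(2*t) + 12*e^(t) - 8)

E[X^2] = D^2[M](0) = 3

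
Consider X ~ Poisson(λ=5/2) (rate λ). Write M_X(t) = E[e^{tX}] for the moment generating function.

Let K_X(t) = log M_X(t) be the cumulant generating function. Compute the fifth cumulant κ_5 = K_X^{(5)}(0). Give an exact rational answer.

κ_5 = K^(5)(0) = 5/2

M_X(t) = e^(5*e^(t)/2 - 5/2)
K_X(t) = log M_X(t) = 5*e^(t)/2 - 5/2
K^(5)(t) = 5*e^(t)/2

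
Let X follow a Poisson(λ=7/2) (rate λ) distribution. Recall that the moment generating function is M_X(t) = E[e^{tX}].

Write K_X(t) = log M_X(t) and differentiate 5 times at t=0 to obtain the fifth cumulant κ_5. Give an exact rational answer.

M_X(t) = e^(7*e^(t)/2 - 7/2)
K_X(t) = log M_X(t) = 7*e^(t)/2 - 7/2
dK/dt = 7*e^(t)/2
d^2K/dt^2 = 7*e^(t)/2
d^3K/dt^3 = 7*e^(t)/2
d^4K/dt^4 = 7*e^(t)/2
d^5K/dt^5 = 7*e^(t)/2

κ_5 = d^5K/dt^5 |_{t=0} = 7/2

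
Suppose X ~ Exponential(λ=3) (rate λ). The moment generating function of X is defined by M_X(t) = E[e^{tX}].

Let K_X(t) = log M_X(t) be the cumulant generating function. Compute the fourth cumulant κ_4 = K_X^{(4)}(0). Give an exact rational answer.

M_X(t) = 3/(3 - t)
K_X(t) = log M_X(t) = -log(3 - t) + log(3)
D^4[K](t) = 6/(t^4 - 12*t^3 + 54*t^2 - 108*t + 81)

κ_4 = D^4[K](0) = 2/27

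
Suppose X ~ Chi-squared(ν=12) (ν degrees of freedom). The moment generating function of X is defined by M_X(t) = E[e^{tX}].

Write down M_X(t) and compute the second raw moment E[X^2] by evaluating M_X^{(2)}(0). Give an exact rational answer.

E[X^2] = D^2[M](0) = 168

M_X(t) = (1 - 2*t)^(-6)
D^2[M](t) = 168/(256*t^8 - 1024*t^7 + 1792*t^6 - 1792*t^5 + 1120*t^4 - 448*t^3 + 112*t^2 - 16*t + 1)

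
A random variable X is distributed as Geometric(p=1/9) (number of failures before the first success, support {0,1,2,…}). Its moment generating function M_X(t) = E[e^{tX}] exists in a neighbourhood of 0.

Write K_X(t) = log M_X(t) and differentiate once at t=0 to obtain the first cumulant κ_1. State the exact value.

κ_1 = K^(1)(0) = 8

M_X(t) = 1/(9*(1 - 8*e^(t)/9))
K_X(t) = log M_X(t) = -log(1 - 8*e^(t)/9) - 2*log(3)
K^(1)(t) = -8*e^(t)/(8*e^(t) - 9)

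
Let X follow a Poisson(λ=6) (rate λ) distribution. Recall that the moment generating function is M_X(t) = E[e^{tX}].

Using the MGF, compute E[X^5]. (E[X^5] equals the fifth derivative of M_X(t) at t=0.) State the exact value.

E[X^5] = M^(5)(0) = 26682

M_X(t) = e^(6*e^(t) - 6)
M^(5)(t) = (7776*e^(5*t)*e^(6*e^(t)) + 12960*e^(4*t)*e^(6*e^(t)) + 5400*e^(3*t)*e^(6*e^(t)) + 540*e^(2*t)*e^(6*e^(t)) + 6*e^(t)*e^(6*e^(t)))*e^(-6)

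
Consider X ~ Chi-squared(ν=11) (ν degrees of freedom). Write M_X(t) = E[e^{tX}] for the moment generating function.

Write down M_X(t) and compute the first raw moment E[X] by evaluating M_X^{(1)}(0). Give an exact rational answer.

E[X] = dM/dt |_{t=0} = 11

M_X(t) = (1 - 2*t)^(-11/2)
dM/dt = 11/(64*t^6*√(1 - 2*t) - 192*t^5*√(1 - 2*t) + 240*t^4*√(1 - 2*t) - 160*t^3*√(1 - 2*t) + 60*t^2*√(1 - 2*t) - 12*t*√(1 - 2*t) + √(1 - 2*t))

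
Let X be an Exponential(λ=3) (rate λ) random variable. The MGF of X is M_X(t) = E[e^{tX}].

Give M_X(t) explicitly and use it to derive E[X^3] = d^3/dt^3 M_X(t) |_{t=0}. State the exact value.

E[X^3] = M′′′(0) = 2/9

M_X(t) = 3/(3 - t)
M′(t) = 3/(t^2 - 6*t + 9)
M′′(t) = -6/(t^3 - 9*t^2 + 27*t - 27)
M′′′(t) = 18/(t^4 - 12*t^3 + 54*t^2 - 108*t + 81)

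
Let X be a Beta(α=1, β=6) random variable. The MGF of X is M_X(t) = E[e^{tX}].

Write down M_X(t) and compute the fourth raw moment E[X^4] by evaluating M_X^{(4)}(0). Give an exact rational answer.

M_X(t) = ₁F₁(1; 7; t)
M^(4)(t) = ₁F₁(5; 11; t)/210

E[X^4] = M^(4)(0) = 1/210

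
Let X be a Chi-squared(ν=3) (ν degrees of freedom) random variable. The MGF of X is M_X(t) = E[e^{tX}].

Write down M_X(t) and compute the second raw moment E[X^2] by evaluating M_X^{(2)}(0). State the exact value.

M_X(t) = (1 - 2*t)^(-3/2)
M^(2)(t) = -15/(8*t^3*√(1 - 2*t) - 12*t^2*√(1 - 2*t) + 6*t*√(1 - 2*t) - √(1 - 2*t))

E[X^2] = M^(2)(0) = 15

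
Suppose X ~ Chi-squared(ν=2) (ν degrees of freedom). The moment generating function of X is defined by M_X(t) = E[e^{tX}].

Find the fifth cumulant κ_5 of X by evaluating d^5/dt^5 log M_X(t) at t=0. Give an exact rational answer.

κ_5 = D^5[K](0) = 768

M_X(t) = 1/(1 - 2*t)
K_X(t) = log M_X(t) = -log(1 - 2*t)
D^5[K](t) = -768/(32*t^5 - 80*t^4 + 80*t^3 - 40*t^2 + 10*t - 1)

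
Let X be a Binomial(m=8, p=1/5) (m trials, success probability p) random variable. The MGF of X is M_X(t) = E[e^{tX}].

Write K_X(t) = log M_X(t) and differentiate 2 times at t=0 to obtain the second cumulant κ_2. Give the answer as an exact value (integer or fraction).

κ_2 = K^(2)(0) = 32/25

M_X(t) = (e^(t)/5 + 4/5)^8
K_X(t) = log M_X(t) = 8*log(e^(t)/5 + 4/5)
K^(2)(t) = 32*e^(t)/(e^(2*t) + 8*e^(t) + 16)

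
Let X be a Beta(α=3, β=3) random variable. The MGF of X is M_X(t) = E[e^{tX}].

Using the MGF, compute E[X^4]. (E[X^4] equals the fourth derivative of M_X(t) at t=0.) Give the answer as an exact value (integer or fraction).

E[X^4] = M′′′′(0) = 5/42

M_X(t) = ₁F₁(3; 6; t)
M′(t) = ₁F₁(4; 7; t)/2
M′′(t) = 2*₁F₁(5; 8; t)/7
M′′′(t) = 5*₁F₁(6; 9; t)/28
M′′′′(t) = 5*₁F₁(7; 10; t)/42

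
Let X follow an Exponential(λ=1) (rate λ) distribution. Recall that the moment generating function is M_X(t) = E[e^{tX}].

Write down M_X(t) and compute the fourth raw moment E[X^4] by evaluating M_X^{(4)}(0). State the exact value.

E[X^4] = M^(4)(0) = 24

M_X(t) = 1/(1 - t)
M^(4)(t) = -24/(t^5 - 5*t^4 + 10*t^3 - 10*t^2 + 5*t - 1)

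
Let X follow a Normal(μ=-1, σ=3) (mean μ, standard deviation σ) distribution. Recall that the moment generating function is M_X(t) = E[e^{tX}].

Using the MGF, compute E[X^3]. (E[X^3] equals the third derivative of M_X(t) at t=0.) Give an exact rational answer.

M_X(t) = e^(9*t^2/2 - t)
M^(3)(t) = (729*t^3*e^(9*t^2/2) - 243*t^2*e^(9*t^2/2) + 270*t*e^(9*t^2/2) - 28*e^(9*t^2/2))*e^(-t)

E[X^3] = M^(3)(0) = -28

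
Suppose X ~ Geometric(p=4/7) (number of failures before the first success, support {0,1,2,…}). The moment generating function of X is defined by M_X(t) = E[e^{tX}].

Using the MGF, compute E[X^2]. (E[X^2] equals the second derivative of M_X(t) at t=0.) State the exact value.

M_X(t) = 4/(7*(1 - 3*e^(t)/7))
M′(t) = 12*e^(t)/(9*e^(2*t) - 42*e^(t) + 49)
M′′(t) = (-36*e^(2*t) - 84*e^(t))/(27*e^(3*t) - 189*e^(2*t) + 441*e^(t) - 343)

E[X^2] = M′′(0) = 15/8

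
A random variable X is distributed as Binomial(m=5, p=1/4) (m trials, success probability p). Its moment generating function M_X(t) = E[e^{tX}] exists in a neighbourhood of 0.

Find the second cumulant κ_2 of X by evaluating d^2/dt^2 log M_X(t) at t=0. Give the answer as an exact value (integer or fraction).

κ_2 = d^2K/dt^2 |_{t=0} = 15/16

M_X(t) = (e^(t)/4 + 3/4)^5
K_X(t) = log M_X(t) = 5*log(e^(t)/4 + 3/4)
dK/dt = 5*e^(t)/(e^(t) + 3)
d^2K/dt^2 = 15*e^(t)/(e^(2*t) + 6*e^(t) + 9)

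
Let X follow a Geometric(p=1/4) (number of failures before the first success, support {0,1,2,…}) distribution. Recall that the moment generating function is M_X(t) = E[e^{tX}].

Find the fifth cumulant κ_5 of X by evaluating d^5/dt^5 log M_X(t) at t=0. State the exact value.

κ_5 = D^5[K](0) = 12180

M_X(t) = 1/(4*(1 - 3*e^(t)/4))
K_X(t) = log M_X(t) = -log(1 - 3*e^(t)/4) - 2*log(2)
D^5[K](t) = (-324*e^(4*t) - 4752*e^(3*t) - 6336*e^(2*t) - 768*e^(t))/(243*e^(5*t) - 1620*e^(4*t) + 4320*e^(3*t) - 5760*e^(2*t) + 3840*e^(t) - 1024)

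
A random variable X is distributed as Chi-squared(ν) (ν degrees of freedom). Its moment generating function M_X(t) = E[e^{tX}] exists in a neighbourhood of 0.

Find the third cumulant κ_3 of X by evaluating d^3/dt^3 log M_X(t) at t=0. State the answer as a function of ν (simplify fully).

κ_3 = D^3[K](0) = 8*ν

M_X(t) = (1 - 2*t)^(-ν/2)
K_X(t) = log M_X(t) = -ν*log(1 - 2*t)/2
D^3[K](t) = -8*ν/(8*t^3 - 12*t^2 + 6*t - 1)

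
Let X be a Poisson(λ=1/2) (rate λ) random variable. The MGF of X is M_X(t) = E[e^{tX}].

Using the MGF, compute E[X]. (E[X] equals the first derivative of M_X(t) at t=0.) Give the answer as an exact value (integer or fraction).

M_X(t) = e^(e^(t)/2 - 1/2)
M^(1)(t) = e^(-1/2)*e^(t)*e^(e^(t)/2)/2

E[X] = M^(1)(0) = 1/2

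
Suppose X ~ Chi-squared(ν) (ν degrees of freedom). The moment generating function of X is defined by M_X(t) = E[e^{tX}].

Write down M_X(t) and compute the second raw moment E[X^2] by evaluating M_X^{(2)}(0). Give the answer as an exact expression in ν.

E[X^2] = D^2[M](0) = ν*(ν + 2)

M_X(t) = (1 - 2*t)^(-ν/2)
D^2[M](t) = (ν^2 + 2*ν)/(4*t^2*(1 - 2*t)^(ν/2) - 4*t*(1 - 2*t)^(ν/2) + (1 - 2*t)^(ν/2))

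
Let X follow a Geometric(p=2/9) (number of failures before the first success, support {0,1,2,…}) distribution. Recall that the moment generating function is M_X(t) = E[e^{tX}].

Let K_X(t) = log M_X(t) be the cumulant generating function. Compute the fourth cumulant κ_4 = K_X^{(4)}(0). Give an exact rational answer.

κ_4 = D^4[K](0) = 12033/8

M_X(t) = 2/(9*(1 - 7*e^(t)/9))
K_X(t) = log M_X(t) = -log(1 - 7*e^(t)/9) - 2*log(3) + log(2)
D^4[K](t) = (3087*e^(3*t) + 15876*e^(2*t) + 5103*e^(t))/(2401*e^(4*t) - 12348*e^(3*t) + 23814*e^(2*t) - 20412*e^(t) + 6561)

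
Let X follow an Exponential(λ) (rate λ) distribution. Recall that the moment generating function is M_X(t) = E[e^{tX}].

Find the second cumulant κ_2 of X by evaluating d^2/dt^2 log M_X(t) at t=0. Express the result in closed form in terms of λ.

M_X(t) = λ/(λ - t)
K_X(t) = log M_X(t) = log(λ) - log(λ - t)
K′(t) = -1/(-λ + t)
K′′(t) = 1/(λ^2 - 2*λ*t + t^2)

κ_2 = K′′(0) = λ^(-2)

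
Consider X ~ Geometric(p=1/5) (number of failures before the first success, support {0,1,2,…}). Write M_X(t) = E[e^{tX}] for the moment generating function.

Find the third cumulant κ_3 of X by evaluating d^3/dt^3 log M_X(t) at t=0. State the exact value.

M_X(t) = 1/(5*(1 - 4*e^(t)/5))
K_X(t) = log M_X(t) = -log(1 - 4*e^(t)/5) - log(5)
D^3[K](t) = (-80*e^(2*t) - 100*e^(t))/(64*e^(3*t) - 240*e^(2*t) + 300*e^(t) - 125)

κ_3 = D^3[K](0) = 180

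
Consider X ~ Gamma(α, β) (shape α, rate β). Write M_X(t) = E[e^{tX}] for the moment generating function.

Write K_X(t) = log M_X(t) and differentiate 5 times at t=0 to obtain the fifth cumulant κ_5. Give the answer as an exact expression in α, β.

M_X(t) = (β/(β - t))^α
K_X(t) = log M_X(t) = α*(log(β) - log(β - t))
K^(5)(t) = -24*α/(-β^5 + 5*β^4*t - 10*β^3*t^2 + 10*β^2*t^3 - 5*β*t^4 + t^5)

κ_5 = K^(5)(0) = 24*α/β^5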